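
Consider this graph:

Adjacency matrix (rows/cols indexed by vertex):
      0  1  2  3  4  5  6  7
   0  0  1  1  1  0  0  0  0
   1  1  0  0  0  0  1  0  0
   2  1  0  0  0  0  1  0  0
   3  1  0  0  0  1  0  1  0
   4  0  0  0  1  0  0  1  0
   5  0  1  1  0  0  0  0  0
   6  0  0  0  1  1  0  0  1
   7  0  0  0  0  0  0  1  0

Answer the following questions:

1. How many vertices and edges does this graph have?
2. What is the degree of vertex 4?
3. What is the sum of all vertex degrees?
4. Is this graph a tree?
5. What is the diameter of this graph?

Count: 8 vertices, 9 edges.
Vertex 4 has neighbors [3, 6], degree = 2.
Handshaking lemma: 2 * 9 = 18.
A tree on 8 vertices has 7 edges. This graph has 9 edges (2 extra). Not a tree.
Diameter (longest shortest path) = 5.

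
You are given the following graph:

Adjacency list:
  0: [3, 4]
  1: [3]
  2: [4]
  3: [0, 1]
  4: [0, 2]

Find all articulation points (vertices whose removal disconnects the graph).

An articulation point is a vertex whose removal disconnects the graph.
Articulation points: [0, 3, 4]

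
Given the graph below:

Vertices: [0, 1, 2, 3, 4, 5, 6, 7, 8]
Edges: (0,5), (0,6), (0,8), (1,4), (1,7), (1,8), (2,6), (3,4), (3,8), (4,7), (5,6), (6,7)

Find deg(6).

Vertex 6 has neighbors [0, 2, 5, 7], so deg(6) = 4.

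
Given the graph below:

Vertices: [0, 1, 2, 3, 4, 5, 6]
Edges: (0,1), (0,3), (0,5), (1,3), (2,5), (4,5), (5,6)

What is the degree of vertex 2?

Vertex 2 has neighbors [5], so deg(2) = 1.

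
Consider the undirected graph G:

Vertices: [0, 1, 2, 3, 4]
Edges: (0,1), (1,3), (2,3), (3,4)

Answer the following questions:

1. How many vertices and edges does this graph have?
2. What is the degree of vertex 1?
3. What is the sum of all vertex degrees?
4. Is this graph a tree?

Count: 5 vertices, 4 edges.
Vertex 1 has neighbors [0, 3], degree = 2.
Handshaking lemma: 2 * 4 = 8.
A graph is a tree iff it is connected and has exactly n-1 edges. This graph is connected (all 5 vertices in one component) and has 5-1 = 4 edges. It is a tree.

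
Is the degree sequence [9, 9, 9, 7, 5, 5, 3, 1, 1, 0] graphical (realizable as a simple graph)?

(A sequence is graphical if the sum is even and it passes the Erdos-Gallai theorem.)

Sum of degrees = 49. Sum is odd, so the sequence is NOT graphical.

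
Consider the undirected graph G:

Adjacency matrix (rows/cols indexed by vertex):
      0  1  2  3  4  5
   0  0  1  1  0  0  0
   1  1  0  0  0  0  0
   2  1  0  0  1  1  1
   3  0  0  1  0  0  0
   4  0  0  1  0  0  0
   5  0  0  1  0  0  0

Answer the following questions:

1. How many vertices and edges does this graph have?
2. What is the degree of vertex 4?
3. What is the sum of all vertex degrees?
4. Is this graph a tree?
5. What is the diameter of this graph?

Count: 6 vertices, 5 edges.
Vertex 4 has neighbors [2], degree = 1.
Handshaking lemma: 2 * 5 = 10.
A graph is a tree iff it is connected and has exactly n-1 edges. This graph is connected (all 6 vertices in one component) and has 6-1 = 5 edges. It is a tree.
Diameter (longest shortest path) = 3.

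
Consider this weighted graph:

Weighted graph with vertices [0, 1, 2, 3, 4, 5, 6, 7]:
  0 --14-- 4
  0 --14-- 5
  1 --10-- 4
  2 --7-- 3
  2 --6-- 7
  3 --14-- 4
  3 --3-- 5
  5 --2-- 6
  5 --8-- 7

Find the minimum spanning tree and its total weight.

Applying Kruskal's algorithm (sort edges by weight, add if no cycle):
  Add (5,6) w=2
  Add (3,5) w=3
  Add (2,7) w=6
  Add (2,3) w=7
  Skip (5,7) w=8 (creates cycle)
  Add (1,4) w=10
  Add (0,5) w=14
  Add (0,4) w=14
  Skip (3,4) w=14 (creates cycle)
MST weight = 56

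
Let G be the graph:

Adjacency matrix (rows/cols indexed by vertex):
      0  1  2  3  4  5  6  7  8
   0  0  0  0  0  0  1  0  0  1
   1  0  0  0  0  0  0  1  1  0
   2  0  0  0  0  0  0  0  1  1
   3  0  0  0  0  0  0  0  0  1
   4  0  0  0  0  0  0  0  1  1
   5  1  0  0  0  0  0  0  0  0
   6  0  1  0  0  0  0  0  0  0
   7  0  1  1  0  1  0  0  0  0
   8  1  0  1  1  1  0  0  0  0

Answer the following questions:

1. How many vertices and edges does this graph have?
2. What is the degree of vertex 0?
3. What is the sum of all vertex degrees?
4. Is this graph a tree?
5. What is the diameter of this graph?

Count: 9 vertices, 9 edges.
Vertex 0 has neighbors [5, 8], degree = 2.
Handshaking lemma: 2 * 9 = 18.
A tree on 9 vertices has 8 edges. This graph has 9 edges (1 extra). Not a tree.
Diameter (longest shortest path) = 6.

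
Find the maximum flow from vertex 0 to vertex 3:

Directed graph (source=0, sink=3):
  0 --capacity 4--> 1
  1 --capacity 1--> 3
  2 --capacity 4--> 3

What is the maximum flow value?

Computing max flow:
  Flow on (0->1): 1/4
  Flow on (1->3): 1/1
Maximum flow = 1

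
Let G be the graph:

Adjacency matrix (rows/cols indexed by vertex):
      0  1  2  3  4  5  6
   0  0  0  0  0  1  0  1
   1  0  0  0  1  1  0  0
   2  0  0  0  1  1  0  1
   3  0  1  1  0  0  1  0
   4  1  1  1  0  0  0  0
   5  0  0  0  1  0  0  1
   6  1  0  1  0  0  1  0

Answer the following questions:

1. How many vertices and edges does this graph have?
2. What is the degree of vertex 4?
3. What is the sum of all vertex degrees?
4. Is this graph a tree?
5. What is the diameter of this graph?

Count: 7 vertices, 9 edges.
Vertex 4 has neighbors [0, 1, 2], degree = 3.
Handshaking lemma: 2 * 9 = 18.
A tree on 7 vertices has 6 edges. This graph has 9 edges (3 extra). Not a tree.
Diameter (longest shortest path) = 3.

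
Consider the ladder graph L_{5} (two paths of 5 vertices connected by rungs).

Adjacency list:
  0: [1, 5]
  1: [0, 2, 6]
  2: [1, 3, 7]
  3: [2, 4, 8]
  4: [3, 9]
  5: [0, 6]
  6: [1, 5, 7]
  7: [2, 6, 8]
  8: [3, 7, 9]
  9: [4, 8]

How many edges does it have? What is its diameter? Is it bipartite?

Ladder graph L_{5}: 5 rungs + 2 * (5-1) path edges = 5 + 8 = 13 edges.
Diameter = 5.
Ladder graphs are bipartite (alternating coloring along each path).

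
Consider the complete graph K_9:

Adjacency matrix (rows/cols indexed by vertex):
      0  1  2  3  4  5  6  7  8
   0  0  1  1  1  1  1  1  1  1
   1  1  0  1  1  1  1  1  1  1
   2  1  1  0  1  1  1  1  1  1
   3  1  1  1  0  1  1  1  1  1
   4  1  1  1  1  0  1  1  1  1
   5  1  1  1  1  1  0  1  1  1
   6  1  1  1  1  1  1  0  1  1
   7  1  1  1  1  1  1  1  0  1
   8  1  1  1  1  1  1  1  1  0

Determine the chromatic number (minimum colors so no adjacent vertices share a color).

In K_9, every vertex is adjacent to every other vertex.
Each vertex needs a unique color.
Chromatic number = 9.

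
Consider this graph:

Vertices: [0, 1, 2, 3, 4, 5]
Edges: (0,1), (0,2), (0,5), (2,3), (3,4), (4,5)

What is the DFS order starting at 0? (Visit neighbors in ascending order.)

DFS from vertex 0 (neighbors processed in ascending order):
Visit order: 0, 1, 2, 3, 4, 5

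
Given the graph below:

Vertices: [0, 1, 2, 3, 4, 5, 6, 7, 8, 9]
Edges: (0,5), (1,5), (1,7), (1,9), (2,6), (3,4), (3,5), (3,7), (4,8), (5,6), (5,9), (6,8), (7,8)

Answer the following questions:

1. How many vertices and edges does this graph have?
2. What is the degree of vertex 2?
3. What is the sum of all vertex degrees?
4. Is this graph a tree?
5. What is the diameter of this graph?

Count: 10 vertices, 13 edges.
Vertex 2 has neighbors [6], degree = 1.
Handshaking lemma: 2 * 13 = 26.
A tree on 10 vertices has 9 edges. This graph has 13 edges (4 extra). Not a tree.
Diameter (longest shortest path) = 3.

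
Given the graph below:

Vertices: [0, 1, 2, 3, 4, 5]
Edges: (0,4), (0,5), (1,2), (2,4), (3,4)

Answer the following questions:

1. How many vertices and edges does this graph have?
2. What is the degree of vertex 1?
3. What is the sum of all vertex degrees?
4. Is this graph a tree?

Count: 6 vertices, 5 edges.
Vertex 1 has neighbors [2], degree = 1.
Handshaking lemma: 2 * 5 = 10.
A graph is a tree iff it is connected and has exactly n-1 edges. This graph is connected (all 6 vertices in one component) and has 6-1 = 5 edges. It is a tree.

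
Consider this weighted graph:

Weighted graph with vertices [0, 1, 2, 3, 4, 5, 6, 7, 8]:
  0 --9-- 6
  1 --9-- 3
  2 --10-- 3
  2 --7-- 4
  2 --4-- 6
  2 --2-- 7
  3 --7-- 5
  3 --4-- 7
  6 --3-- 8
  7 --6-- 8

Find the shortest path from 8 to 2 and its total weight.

Using Dijkstra's algorithm from vertex 8:
Shortest path: 8 -> 6 -> 2
Total weight: 3 + 4 = 7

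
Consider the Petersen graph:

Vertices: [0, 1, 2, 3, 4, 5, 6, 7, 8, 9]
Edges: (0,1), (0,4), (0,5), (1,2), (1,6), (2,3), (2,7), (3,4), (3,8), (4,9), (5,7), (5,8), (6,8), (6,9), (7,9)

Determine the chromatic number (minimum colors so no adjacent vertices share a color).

The Petersen graph contains odd cycles (e.g. the outer 5-cycle), so chi >= 3.
A proper 3-coloring exists (it is a well-known 3-chromatic graph).
Chromatic number = 3.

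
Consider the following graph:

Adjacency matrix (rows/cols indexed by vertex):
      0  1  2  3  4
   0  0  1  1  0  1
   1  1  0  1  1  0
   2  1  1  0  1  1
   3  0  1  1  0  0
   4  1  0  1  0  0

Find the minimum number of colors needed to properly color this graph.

The graph has a maximum clique of size 3 (lower bound on chromatic number).
A valid 3-coloring: {0: 1, 1: 2, 2: 0, 3: 1, 4: 2}.
Chromatic number = 3.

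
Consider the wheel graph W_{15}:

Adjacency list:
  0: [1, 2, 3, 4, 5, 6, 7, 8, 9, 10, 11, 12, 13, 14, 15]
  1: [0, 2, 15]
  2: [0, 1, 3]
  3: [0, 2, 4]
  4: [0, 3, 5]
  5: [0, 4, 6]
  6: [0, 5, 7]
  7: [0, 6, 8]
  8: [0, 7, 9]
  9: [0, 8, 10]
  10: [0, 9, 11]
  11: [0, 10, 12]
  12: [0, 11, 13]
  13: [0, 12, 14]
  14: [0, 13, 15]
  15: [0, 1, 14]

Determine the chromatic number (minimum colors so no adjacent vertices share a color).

W_{15} = C_{15} plus a hub adjacent to every cycle vertex.
The outer cycle needs 3 colors (odd cycle); the hub is adjacent to all of them so needs a fresh color.
Chromatic number = 3 + 1 = 4.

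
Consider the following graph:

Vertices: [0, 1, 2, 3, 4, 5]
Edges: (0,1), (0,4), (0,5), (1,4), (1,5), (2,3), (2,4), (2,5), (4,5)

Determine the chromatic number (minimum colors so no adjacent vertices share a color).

The graph has a maximum clique of size 4 (lower bound on chromatic number).
A valid 4-coloring: {0: 2, 1: 3, 2: 2, 3: 0, 4: 0, 5: 1}.
Chromatic number = 4.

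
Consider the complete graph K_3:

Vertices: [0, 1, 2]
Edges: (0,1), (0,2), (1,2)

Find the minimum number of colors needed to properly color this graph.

In K_3, every vertex is adjacent to every other vertex.
Each vertex needs a unique color.
Chromatic number = 3.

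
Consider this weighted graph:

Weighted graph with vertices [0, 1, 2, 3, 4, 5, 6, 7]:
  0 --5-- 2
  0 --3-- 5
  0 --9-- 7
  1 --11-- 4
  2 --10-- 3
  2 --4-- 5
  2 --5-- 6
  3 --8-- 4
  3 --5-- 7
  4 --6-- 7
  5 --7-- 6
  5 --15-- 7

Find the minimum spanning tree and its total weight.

Applying Kruskal's algorithm (sort edges by weight, add if no cycle):
  Add (0,5) w=3
  Add (2,5) w=4
  Skip (0,2) w=5 (creates cycle)
  Add (2,6) w=5
  Add (3,7) w=5
  Add (4,7) w=6
  Skip (5,6) w=7 (creates cycle)
  Skip (3,4) w=8 (creates cycle)
  Add (0,7) w=9
  Skip (2,3) w=10 (creates cycle)
  Add (1,4) w=11
  Skip (5,7) w=15 (creates cycle)
MST weight = 43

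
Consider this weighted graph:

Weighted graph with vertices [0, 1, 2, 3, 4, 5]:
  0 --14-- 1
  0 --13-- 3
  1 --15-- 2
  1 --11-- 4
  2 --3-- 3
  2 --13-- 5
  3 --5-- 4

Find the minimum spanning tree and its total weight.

Applying Kruskal's algorithm (sort edges by weight, add if no cycle):
  Add (2,3) w=3
  Add (3,4) w=5
  Add (1,4) w=11
  Add (0,3) w=13
  Add (2,5) w=13
  Skip (0,1) w=14 (creates cycle)
  Skip (1,2) w=15 (creates cycle)
MST weight = 45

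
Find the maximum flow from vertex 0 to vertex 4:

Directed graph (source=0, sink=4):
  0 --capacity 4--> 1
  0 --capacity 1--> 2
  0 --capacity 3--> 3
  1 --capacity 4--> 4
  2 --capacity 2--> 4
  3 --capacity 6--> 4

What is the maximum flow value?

Computing max flow:
  Flow on (0->1): 4/4
  Flow on (0->2): 1/1
  Flow on (0->3): 3/3
  Flow on (1->4): 4/4
  Flow on (2->4): 1/2
  Flow on (3->4): 3/6
Maximum flow = 8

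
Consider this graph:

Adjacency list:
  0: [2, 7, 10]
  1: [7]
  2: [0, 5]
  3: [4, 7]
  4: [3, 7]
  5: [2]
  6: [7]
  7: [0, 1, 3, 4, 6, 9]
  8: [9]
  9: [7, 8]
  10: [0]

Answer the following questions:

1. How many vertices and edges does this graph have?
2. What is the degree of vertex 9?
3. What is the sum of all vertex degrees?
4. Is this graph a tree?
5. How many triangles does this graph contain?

Count: 11 vertices, 11 edges.
Vertex 9 has neighbors [7, 8], degree = 2.
Handshaking lemma: 2 * 11 = 22.
A tree on 11 vertices has 10 edges. This graph has 11 edges (1 extra). Not a tree.
Number of triangles = 1.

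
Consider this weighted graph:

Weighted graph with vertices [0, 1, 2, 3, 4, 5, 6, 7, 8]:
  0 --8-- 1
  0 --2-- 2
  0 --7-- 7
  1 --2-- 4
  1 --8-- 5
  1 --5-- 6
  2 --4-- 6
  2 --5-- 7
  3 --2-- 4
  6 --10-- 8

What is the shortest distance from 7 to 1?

Using Dijkstra's algorithm from vertex 7:
Shortest path: 7 -> 2 -> 6 -> 1
Total weight: 5 + 4 + 5 = 14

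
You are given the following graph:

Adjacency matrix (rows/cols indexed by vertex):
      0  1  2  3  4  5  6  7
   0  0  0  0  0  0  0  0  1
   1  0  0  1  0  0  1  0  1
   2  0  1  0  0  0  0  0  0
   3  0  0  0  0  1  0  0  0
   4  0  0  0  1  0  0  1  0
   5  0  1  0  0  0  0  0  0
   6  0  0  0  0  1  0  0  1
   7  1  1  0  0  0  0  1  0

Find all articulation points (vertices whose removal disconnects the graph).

An articulation point is a vertex whose removal disconnects the graph.
Articulation points: [1, 4, 6, 7]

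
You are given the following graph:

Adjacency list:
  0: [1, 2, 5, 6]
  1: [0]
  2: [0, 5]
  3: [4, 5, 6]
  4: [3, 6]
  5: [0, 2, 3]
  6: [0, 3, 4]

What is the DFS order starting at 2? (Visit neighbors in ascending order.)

DFS from vertex 2 (neighbors processed in ascending order):
Visit order: 2, 0, 1, 5, 3, 4, 6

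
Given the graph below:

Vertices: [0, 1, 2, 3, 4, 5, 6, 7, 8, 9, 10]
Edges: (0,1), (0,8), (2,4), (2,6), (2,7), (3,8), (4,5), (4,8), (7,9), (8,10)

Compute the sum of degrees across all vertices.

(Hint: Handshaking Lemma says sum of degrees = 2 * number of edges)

Count edges: 10 edges.
By Handshaking Lemma: sum of degrees = 2 * 10 = 20.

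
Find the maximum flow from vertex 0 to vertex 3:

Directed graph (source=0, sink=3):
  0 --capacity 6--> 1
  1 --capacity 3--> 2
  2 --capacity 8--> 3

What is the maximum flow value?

Computing max flow:
  Flow on (0->1): 3/6
  Flow on (1->2): 3/3
  Flow on (2->3): 3/8
Maximum flow = 3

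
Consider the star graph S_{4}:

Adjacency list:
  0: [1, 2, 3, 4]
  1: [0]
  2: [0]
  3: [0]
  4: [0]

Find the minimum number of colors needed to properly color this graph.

S_{4} has one hub adjacent to 4 leaves; leaves are pairwise non-adjacent.
Color the hub 0 and every leaf 1.
Chromatic number = 2.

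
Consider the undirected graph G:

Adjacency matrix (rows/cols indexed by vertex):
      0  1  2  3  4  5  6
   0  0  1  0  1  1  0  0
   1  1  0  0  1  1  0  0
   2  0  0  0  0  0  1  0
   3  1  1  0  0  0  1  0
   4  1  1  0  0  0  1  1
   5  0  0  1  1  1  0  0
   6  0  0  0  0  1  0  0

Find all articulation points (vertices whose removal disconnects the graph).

An articulation point is a vertex whose removal disconnects the graph.
Articulation points: [4, 5]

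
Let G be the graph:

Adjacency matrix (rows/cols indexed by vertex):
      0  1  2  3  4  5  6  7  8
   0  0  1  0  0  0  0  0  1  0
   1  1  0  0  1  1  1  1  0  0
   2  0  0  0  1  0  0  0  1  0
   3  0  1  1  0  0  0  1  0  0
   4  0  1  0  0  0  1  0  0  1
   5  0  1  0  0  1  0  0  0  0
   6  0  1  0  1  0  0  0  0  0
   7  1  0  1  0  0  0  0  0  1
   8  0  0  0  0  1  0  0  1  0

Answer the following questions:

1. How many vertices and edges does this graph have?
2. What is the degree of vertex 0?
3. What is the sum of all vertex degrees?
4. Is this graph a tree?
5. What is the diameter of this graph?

Count: 9 vertices, 12 edges.
Vertex 0 has neighbors [1, 7], degree = 2.
Handshaking lemma: 2 * 12 = 24.
A tree on 9 vertices has 8 edges. This graph has 12 edges (4 extra). Not a tree.
Diameter (longest shortest path) = 3.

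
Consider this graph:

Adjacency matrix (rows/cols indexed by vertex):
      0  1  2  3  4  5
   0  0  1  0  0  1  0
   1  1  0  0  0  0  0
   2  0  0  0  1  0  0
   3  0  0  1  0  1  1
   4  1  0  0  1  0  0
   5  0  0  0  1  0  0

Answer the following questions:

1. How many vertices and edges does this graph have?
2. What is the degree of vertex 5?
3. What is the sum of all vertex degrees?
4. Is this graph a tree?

Count: 6 vertices, 5 edges.
Vertex 5 has neighbors [3], degree = 1.
Handshaking lemma: 2 * 5 = 10.
A graph is a tree iff it is connected and has exactly n-1 edges. This graph is connected (all 6 vertices in one component) and has 6-1 = 5 edges. It is a tree.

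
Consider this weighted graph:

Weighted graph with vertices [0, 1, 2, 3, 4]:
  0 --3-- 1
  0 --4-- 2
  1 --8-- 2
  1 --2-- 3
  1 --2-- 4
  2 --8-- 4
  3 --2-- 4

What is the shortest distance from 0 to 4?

Using Dijkstra's algorithm from vertex 0:
Shortest path: 0 -> 1 -> 4
Total weight: 3 + 2 = 5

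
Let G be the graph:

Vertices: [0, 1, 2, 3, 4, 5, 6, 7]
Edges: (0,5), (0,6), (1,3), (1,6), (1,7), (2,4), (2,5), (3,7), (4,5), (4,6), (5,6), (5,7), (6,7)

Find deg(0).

Vertex 0 has neighbors [5, 6], so deg(0) = 2.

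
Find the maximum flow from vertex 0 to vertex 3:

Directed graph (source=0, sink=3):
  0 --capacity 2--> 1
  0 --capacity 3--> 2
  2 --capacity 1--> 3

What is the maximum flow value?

Computing max flow:
  Flow on (0->2): 1/3
  Flow on (2->3): 1/1
Maximum flow = 1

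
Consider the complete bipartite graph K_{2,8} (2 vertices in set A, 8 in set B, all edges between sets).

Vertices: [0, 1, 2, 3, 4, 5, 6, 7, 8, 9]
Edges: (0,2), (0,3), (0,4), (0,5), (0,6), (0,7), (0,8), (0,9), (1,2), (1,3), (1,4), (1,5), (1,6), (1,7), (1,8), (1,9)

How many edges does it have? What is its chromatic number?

K_{2,8} has 2 * 8 = 16 edges.
Bipartite graphs have chromatic number 2 (color each partition differently).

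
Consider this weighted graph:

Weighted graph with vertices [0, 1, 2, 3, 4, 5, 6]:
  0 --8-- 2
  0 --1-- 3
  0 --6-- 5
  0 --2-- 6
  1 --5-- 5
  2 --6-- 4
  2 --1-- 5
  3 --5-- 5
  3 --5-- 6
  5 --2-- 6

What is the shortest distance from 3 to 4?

Using Dijkstra's algorithm from vertex 3:
Shortest path: 3 -> 5 -> 2 -> 4
Total weight: 5 + 1 + 6 = 12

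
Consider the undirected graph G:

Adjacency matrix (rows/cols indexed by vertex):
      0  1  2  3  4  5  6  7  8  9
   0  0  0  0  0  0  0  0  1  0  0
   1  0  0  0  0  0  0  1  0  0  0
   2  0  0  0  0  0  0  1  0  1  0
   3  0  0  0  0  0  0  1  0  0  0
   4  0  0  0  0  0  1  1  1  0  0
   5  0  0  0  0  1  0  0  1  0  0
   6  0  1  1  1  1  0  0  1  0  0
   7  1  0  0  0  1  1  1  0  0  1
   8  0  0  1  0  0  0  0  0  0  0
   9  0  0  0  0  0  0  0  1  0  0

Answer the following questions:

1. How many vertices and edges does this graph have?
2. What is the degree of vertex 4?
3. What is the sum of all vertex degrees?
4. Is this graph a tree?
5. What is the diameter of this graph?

Count: 10 vertices, 11 edges.
Vertex 4 has neighbors [5, 6, 7], degree = 3.
Handshaking lemma: 2 * 11 = 22.
A tree on 10 vertices has 9 edges. This graph has 11 edges (2 extra). Not a tree.
Diameter (longest shortest path) = 4.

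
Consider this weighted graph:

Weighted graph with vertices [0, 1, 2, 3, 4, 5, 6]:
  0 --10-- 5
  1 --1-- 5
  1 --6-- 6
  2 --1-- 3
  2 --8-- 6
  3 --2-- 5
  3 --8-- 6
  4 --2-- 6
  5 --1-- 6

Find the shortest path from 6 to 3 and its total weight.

Using Dijkstra's algorithm from vertex 6:
Shortest path: 6 -> 5 -> 3
Total weight: 1 + 2 = 3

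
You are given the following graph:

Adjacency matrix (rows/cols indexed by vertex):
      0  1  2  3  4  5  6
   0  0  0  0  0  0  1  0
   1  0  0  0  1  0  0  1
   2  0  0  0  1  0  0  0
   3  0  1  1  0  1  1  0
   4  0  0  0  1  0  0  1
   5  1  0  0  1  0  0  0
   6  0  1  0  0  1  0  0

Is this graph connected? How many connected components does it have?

Checking connectivity: the graph has 1 connected component(s).
All vertices are reachable from each other. The graph IS connected.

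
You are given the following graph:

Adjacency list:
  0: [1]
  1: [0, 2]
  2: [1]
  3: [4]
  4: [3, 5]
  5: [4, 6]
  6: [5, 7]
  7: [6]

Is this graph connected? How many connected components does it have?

Checking connectivity: the graph has 2 connected component(s).
Components: [[0, 1, 2], [3, 4, 5, 6, 7]]. The graph is NOT connected.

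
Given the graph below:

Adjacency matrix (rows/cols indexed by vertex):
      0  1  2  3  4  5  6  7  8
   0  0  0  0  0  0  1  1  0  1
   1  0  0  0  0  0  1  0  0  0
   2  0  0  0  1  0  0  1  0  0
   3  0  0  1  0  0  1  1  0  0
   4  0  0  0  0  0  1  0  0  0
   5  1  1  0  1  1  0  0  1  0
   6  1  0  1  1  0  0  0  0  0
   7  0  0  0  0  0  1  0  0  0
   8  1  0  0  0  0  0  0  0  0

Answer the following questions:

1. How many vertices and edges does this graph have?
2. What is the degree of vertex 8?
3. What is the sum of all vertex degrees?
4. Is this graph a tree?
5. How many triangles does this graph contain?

Count: 9 vertices, 10 edges.
Vertex 8 has neighbors [0], degree = 1.
Handshaking lemma: 2 * 10 = 20.
A tree on 9 vertices has 8 edges. This graph has 10 edges (2 extra). Not a tree.
Number of triangles = 1.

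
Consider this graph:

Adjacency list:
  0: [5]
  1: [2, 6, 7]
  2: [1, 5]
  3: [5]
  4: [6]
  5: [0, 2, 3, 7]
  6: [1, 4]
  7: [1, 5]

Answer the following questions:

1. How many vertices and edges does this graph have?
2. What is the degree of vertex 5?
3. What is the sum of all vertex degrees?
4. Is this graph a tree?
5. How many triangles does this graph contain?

Count: 8 vertices, 8 edges.
Vertex 5 has neighbors [0, 2, 3, 7], degree = 4.
Handshaking lemma: 2 * 8 = 16.
A tree on 8 vertices has 7 edges. This graph has 8 edges (1 extra). Not a tree.
Number of triangles = 0.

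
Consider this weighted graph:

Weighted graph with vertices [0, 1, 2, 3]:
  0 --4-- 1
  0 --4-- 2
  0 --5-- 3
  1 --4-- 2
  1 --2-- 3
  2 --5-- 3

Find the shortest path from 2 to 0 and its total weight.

Using Dijkstra's algorithm from vertex 2:
Shortest path: 2 -> 0
Total weight: 4 = 4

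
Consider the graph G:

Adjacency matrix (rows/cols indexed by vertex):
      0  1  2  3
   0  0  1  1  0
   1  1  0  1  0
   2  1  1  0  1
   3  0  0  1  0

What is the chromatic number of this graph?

The graph has a maximum clique of size 3 (lower bound on chromatic number).
A valid 3-coloring: {0: 1, 1: 2, 2: 0, 3: 1}.
Chromatic number = 3.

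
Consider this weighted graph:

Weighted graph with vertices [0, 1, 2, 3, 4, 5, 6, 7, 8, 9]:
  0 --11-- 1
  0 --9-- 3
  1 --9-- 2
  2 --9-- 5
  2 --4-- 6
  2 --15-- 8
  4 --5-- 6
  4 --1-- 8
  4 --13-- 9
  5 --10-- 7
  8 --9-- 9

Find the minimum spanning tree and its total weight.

Applying Kruskal's algorithm (sort edges by weight, add if no cycle):
  Add (4,8) w=1
  Add (2,6) w=4
  Add (4,6) w=5
  Add (0,3) w=9
  Add (1,2) w=9
  Add (2,5) w=9
  Add (8,9) w=9
  Add (5,7) w=10
  Add (0,1) w=11
  Skip (4,9) w=13 (creates cycle)
  Skip (2,8) w=15 (creates cycle)
MST weight = 67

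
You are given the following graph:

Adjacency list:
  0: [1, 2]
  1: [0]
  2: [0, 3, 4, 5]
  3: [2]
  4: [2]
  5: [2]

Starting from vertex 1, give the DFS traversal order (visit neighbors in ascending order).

DFS from vertex 1 (neighbors processed in ascending order):
Visit order: 1, 0, 2, 3, 4, 5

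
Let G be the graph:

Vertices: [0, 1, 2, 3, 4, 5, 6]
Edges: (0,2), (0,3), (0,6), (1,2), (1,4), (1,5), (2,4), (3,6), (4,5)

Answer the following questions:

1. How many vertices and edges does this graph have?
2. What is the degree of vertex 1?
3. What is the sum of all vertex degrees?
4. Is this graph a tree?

Count: 7 vertices, 9 edges.
Vertex 1 has neighbors [2, 4, 5], degree = 3.
Handshaking lemma: 2 * 9 = 18.
A tree on 7 vertices has 6 edges. This graph has 9 edges (3 extra). Not a tree.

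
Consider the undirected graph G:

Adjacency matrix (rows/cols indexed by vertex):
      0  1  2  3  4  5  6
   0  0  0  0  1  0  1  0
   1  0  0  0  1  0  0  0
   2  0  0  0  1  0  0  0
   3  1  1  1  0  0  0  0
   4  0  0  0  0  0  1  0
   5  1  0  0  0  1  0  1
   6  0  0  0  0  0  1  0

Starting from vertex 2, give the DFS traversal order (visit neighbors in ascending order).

DFS from vertex 2 (neighbors processed in ascending order):
Visit order: 2, 3, 0, 5, 4, 6, 1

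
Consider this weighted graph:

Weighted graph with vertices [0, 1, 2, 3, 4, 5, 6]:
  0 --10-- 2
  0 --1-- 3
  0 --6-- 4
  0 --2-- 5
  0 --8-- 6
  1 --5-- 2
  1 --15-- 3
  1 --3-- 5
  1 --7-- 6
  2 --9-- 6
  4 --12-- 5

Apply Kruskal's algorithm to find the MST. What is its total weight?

Applying Kruskal's algorithm (sort edges by weight, add if no cycle):
  Add (0,3) w=1
  Add (0,5) w=2
  Add (1,5) w=3
  Add (1,2) w=5
  Add (0,4) w=6
  Add (1,6) w=7
  Skip (0,6) w=8 (creates cycle)
  Skip (2,6) w=9 (creates cycle)
  Skip (0,2) w=10 (creates cycle)
  Skip (4,5) w=12 (creates cycle)
  Skip (1,3) w=15 (creates cycle)
MST weight = 24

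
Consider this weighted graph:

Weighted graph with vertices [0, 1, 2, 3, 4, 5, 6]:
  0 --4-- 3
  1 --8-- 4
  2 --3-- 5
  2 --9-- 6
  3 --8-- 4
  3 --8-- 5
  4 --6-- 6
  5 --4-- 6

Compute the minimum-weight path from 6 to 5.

Using Dijkstra's algorithm from vertex 6:
Shortest path: 6 -> 5
Total weight: 4 = 4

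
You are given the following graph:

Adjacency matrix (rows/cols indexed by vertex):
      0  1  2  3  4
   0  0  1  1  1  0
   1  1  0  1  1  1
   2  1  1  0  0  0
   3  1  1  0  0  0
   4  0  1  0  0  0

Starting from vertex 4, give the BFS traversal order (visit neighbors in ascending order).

BFS from vertex 4 (neighbors processed in ascending order):
Visit order: 4, 1, 0, 2, 3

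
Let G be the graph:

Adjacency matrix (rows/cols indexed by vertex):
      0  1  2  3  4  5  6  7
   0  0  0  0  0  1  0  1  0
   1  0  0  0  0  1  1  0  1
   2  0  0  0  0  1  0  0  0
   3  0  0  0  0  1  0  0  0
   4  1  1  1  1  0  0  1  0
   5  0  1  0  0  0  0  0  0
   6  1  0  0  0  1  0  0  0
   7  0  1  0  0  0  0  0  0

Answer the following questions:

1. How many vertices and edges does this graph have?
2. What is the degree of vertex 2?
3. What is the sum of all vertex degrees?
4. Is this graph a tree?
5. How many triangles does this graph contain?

Count: 8 vertices, 8 edges.
Vertex 2 has neighbors [4], degree = 1.
Handshaking lemma: 2 * 8 = 16.
A tree on 8 vertices has 7 edges. This graph has 8 edges (1 extra). Not a tree.
Number of triangles = 1.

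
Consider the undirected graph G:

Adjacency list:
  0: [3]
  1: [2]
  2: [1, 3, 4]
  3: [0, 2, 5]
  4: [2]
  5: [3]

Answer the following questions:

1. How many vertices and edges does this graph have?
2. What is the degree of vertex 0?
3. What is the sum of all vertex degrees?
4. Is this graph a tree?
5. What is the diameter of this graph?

Count: 6 vertices, 5 edges.
Vertex 0 has neighbors [3], degree = 1.
Handshaking lemma: 2 * 5 = 10.
A graph is a tree iff it is connected and has exactly n-1 edges. This graph is connected (all 6 vertices in one component) and has 6-1 = 5 edges. It is a tree.
Diameter (longest shortest path) = 3.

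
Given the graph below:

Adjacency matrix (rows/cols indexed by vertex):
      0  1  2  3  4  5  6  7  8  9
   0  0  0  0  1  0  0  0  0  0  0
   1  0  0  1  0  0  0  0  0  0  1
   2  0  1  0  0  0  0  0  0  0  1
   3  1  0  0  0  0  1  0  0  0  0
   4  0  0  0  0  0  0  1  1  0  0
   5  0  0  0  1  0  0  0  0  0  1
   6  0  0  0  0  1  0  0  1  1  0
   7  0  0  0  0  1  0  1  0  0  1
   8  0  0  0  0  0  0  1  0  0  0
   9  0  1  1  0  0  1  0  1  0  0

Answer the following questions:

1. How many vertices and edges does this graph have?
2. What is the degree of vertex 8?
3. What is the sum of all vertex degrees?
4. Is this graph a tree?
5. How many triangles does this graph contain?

Count: 10 vertices, 11 edges.
Vertex 8 has neighbors [6], degree = 1.
Handshaking lemma: 2 * 11 = 22.
A tree on 10 vertices has 9 edges. This graph has 11 edges (2 extra). Not a tree.
Number of triangles = 2.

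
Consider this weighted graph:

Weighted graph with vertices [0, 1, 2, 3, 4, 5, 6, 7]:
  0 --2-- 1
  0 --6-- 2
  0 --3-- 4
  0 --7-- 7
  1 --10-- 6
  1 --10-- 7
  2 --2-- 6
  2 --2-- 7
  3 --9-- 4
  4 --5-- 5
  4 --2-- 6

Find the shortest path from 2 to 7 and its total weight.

Using Dijkstra's algorithm from vertex 2:
Shortest path: 2 -> 7
Total weight: 2 = 2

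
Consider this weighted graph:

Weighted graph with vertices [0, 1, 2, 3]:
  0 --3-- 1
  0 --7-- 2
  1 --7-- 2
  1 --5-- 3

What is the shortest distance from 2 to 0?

Using Dijkstra's algorithm from vertex 2:
Shortest path: 2 -> 0
Total weight: 7 = 7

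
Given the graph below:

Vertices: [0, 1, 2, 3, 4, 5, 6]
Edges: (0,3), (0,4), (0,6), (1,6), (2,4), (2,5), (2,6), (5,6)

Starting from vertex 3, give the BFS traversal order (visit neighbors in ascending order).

BFS from vertex 3 (neighbors processed in ascending order):
Visit order: 3, 0, 4, 6, 2, 1, 5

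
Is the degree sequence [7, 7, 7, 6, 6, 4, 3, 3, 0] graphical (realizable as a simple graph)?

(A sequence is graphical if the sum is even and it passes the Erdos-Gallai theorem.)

Sum of degrees = 43. Sum is odd, so the sequence is NOT graphical.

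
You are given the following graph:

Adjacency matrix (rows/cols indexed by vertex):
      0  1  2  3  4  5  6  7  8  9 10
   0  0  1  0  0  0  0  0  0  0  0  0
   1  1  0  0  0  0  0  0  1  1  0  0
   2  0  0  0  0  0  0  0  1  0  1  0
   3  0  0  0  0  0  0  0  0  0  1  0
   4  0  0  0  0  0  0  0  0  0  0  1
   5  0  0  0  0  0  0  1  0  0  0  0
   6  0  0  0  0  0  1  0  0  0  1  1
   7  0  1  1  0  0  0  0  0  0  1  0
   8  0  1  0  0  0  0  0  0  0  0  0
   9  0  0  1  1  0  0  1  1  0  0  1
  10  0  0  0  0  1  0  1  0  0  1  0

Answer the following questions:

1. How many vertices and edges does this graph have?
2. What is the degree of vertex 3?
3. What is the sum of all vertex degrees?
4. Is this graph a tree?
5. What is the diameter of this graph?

Count: 11 vertices, 12 edges.
Vertex 3 has neighbors [9], degree = 1.
Handshaking lemma: 2 * 12 = 24.
A tree on 11 vertices has 10 edges. This graph has 12 edges (2 extra). Not a tree.
Diameter (longest shortest path) = 5.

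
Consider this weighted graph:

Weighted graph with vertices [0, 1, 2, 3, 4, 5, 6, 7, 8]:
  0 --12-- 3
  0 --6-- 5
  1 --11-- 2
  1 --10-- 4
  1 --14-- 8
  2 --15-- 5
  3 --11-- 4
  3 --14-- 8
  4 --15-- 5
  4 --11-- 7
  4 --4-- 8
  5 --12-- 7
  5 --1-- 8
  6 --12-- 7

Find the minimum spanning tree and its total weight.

Applying Kruskal's algorithm (sort edges by weight, add if no cycle):
  Add (5,8) w=1
  Add (4,8) w=4
  Add (0,5) w=6
  Add (1,4) w=10
  Add (1,2) w=11
  Add (3,4) w=11
  Add (4,7) w=11
  Skip (0,3) w=12 (creates cycle)
  Skip (5,7) w=12 (creates cycle)
  Add (6,7) w=12
  Skip (1,8) w=14 (creates cycle)
  Skip (3,8) w=14 (creates cycle)
  Skip (2,5) w=15 (creates cycle)
  Skip (4,5) w=15 (creates cycle)
MST weight = 66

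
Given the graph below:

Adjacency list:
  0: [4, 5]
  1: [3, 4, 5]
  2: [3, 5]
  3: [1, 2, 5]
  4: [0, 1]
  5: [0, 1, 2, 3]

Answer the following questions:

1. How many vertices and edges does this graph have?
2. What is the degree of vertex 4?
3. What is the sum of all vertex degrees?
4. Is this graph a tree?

Count: 6 vertices, 8 edges.
Vertex 4 has neighbors [0, 1], degree = 2.
Handshaking lemma: 2 * 8 = 16.
A tree on 6 vertices has 5 edges. This graph has 8 edges (3 extra). Not a tree.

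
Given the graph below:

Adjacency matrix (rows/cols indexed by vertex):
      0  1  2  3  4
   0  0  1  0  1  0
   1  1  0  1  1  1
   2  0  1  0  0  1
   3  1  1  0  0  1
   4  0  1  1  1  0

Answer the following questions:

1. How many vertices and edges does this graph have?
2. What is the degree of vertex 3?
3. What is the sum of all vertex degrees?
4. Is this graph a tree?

Count: 5 vertices, 7 edges.
Vertex 3 has neighbors [0, 1, 4], degree = 3.
Handshaking lemma: 2 * 7 = 14.
A tree on 5 vertices has 4 edges. This graph has 7 edges (3 extra). Not a tree.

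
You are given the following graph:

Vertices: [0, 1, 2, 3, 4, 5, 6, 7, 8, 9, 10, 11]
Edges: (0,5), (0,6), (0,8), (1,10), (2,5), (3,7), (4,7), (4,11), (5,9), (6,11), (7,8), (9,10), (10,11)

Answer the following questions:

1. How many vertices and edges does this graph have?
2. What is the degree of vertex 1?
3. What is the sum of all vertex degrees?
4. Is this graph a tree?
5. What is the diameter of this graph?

Count: 12 vertices, 13 edges.
Vertex 1 has neighbors [10], degree = 1.
Handshaking lemma: 2 * 13 = 26.
A tree on 12 vertices has 11 edges. This graph has 13 edges (2 extra). Not a tree.
Diameter (longest shortest path) = 5.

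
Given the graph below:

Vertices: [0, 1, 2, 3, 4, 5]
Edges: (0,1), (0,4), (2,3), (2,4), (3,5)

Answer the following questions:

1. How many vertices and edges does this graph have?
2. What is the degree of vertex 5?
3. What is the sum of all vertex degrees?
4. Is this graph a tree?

Count: 6 vertices, 5 edges.
Vertex 5 has neighbors [3], degree = 1.
Handshaking lemma: 2 * 5 = 10.
A graph is a tree iff it is connected and has exactly n-1 edges. This graph is connected (all 6 vertices in one component) and has 6-1 = 5 edges. It is a tree.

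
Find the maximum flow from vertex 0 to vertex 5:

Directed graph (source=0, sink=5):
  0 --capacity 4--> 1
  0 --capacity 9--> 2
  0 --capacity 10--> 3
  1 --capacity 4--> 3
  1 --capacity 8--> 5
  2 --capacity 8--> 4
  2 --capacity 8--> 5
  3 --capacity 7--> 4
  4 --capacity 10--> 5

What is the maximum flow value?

Computing max flow:
  Flow on (0->1): 4/4
  Flow on (0->2): 9/9
  Flow on (0->3): 7/10
  Flow on (1->5): 4/8
  Flow on (2->4): 1/8
  Flow on (2->5): 8/8
  Flow on (3->4): 7/7
  Flow on (4->5): 8/10
Maximum flow = 20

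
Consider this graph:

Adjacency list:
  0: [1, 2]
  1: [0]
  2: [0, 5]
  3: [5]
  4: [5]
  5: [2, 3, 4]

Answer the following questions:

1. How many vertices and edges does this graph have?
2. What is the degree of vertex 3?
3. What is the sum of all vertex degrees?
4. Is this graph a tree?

Count: 6 vertices, 5 edges.
Vertex 3 has neighbors [5], degree = 1.
Handshaking lemma: 2 * 5 = 10.
A graph is a tree iff it is connected and has exactly n-1 edges. This graph is connected (all 6 vertices in one component) and has 6-1 = 5 edges. It is a tree.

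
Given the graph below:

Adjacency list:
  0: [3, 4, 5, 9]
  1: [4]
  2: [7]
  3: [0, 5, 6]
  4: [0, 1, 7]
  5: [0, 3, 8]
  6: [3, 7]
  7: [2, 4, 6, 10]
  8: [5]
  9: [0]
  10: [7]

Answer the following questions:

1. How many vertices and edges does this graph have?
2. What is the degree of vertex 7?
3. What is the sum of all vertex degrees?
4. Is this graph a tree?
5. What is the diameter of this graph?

Count: 11 vertices, 12 edges.
Vertex 7 has neighbors [2, 4, 6, 10], degree = 4.
Handshaking lemma: 2 * 12 = 24.
A tree on 11 vertices has 10 edges. This graph has 12 edges (2 extra). Not a tree.
Diameter (longest shortest path) = 5.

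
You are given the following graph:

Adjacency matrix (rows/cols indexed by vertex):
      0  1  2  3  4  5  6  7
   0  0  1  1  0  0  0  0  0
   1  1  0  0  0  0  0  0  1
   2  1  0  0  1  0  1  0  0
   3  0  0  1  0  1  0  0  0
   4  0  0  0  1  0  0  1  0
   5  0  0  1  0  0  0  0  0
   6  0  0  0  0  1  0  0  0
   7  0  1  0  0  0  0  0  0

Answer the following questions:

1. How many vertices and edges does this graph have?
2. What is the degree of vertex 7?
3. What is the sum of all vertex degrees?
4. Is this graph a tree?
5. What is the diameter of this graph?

Count: 8 vertices, 7 edges.
Vertex 7 has neighbors [1], degree = 1.
Handshaking lemma: 2 * 7 = 14.
A graph is a tree iff it is connected and has exactly n-1 edges. This graph is connected (all 8 vertices in one component) and has 8-1 = 7 edges. It is a tree.
Diameter (longest shortest path) = 6.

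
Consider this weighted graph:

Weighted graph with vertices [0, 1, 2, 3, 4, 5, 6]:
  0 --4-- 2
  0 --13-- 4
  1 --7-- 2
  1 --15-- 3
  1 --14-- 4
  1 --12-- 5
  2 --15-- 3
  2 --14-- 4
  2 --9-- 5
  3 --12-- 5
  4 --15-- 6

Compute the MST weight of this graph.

Applying Kruskal's algorithm (sort edges by weight, add if no cycle):
  Add (0,2) w=4
  Add (1,2) w=7
  Add (2,5) w=9
  Skip (1,5) w=12 (creates cycle)
  Add (3,5) w=12
  Add (0,4) w=13
  Skip (1,4) w=14 (creates cycle)
  Skip (2,4) w=14 (creates cycle)
  Skip (1,3) w=15 (creates cycle)
  Skip (2,3) w=15 (creates cycle)
  Add (4,6) w=15
MST weight = 60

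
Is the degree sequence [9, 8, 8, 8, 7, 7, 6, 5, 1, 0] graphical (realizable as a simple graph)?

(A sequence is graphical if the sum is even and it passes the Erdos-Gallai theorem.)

Sum of degrees = 59. Sum is odd, so the sequence is NOT graphical.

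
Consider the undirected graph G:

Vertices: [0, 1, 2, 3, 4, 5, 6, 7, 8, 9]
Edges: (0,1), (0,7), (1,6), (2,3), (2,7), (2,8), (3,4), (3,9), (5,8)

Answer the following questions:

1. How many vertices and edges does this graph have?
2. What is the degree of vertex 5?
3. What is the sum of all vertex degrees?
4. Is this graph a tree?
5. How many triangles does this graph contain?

Count: 10 vertices, 9 edges.
Vertex 5 has neighbors [8], degree = 1.
Handshaking lemma: 2 * 9 = 18.
A graph is a tree iff it is connected and has exactly n-1 edges. This graph is connected (all 10 vertices in one component) and has 10-1 = 9 edges. It is a tree.
Number of triangles = 0.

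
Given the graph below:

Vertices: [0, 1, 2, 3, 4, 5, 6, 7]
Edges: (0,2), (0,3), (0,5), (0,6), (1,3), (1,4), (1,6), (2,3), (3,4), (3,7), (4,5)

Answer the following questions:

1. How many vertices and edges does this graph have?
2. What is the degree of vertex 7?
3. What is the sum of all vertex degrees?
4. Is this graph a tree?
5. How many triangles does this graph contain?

Count: 8 vertices, 11 edges.
Vertex 7 has neighbors [3], degree = 1.
Handshaking lemma: 2 * 11 = 22.
A tree on 8 vertices has 7 edges. This graph has 11 edges (4 extra). Not a tree.
Number of triangles = 2.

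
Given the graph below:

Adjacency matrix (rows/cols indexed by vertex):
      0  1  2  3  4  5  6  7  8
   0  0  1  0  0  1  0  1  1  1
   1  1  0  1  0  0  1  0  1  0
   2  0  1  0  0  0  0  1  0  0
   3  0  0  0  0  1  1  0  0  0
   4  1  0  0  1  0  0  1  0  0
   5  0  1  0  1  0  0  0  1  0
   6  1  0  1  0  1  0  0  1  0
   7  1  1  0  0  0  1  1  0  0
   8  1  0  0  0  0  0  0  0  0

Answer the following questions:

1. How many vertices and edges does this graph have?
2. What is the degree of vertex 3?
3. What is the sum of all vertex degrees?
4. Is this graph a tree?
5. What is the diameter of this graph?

Count: 9 vertices, 14 edges.
Vertex 3 has neighbors [4, 5], degree = 2.
Handshaking lemma: 2 * 14 = 28.
A tree on 9 vertices has 8 edges. This graph has 14 edges (6 extra). Not a tree.
Diameter (longest shortest path) = 3.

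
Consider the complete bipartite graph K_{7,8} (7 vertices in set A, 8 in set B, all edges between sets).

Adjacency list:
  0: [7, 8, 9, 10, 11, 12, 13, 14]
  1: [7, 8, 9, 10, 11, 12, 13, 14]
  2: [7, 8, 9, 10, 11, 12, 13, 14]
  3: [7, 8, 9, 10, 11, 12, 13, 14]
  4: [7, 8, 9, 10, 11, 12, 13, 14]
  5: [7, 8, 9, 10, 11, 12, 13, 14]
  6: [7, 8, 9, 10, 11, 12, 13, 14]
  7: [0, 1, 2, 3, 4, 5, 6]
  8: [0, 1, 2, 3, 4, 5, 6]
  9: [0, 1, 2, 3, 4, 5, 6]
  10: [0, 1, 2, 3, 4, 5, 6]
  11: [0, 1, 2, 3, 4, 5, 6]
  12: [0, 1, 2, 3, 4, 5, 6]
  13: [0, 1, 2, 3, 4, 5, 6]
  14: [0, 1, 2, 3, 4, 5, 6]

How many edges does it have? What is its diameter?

K_{7,8} has 7 * 8 = 56 edges.
Any vertex reaches any opposite-side vertex in 1 step; same-side vertices reach in 2 steps via any opposite-side vertex.
Diameter = 2.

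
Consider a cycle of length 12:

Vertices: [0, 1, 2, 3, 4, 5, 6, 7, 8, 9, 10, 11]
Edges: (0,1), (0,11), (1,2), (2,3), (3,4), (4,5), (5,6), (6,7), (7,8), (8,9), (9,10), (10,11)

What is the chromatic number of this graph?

This is an even cycle (C_12). Even cycles are bipartite.
Chromatic number = 2.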